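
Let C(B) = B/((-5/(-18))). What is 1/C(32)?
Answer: 5/576 ≈ 0.0086806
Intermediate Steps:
C(B) = 18*B/5 (C(B) = B/((-5*(-1/18))) = B/(5/18) = B*(18/5) = 18*B/5)
1/C(32) = 1/((18/5)*32) = 1/(576/5) = 5/576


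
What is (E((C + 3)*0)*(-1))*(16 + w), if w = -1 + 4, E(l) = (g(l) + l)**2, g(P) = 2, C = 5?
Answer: -76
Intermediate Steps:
E(l) = (2 + l)**2
w = 3
(E((C + 3)*0)*(-1))*(16 + w) = ((2 + (5 + 3)*0)**2*(-1))*(16 + 3) = ((2 + 8*0)**2*(-1))*19 = ((2 + 0)**2*(-1))*19 = (2**2*(-1))*19 = (4*(-1))*19 = -4*19 = -76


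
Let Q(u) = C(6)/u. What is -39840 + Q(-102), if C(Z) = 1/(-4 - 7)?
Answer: -44700479/1122 ≈ -39840.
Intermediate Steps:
C(Z) = -1/11 (C(Z) = 1/(-11) = -1/11)
Q(u) = -1/(11*u)
-39840 + Q(-102) = -39840 - 1/11/(-102) = -39840 - 1/11*(-1/102) = -39840 + 1/1122 = -44700479/1122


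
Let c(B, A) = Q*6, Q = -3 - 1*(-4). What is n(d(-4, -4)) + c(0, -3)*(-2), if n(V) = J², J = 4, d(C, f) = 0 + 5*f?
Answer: 4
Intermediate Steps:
d(C, f) = 5*f
n(V) = 16 (n(V) = 4² = 16)
Q = 1 (Q = -3 + 4 = 1)
c(B, A) = 6 (c(B, A) = 1*6 = 6)
n(d(-4, -4)) + c(0, -3)*(-2) = 16 + 6*(-2) = 16 - 12 = 4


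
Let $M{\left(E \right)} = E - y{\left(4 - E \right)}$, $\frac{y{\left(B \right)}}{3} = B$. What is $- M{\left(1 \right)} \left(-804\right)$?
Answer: $-6432$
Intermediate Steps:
$y{\left(B \right)} = 3 B$
$M{\left(E \right)} = -12 + 4 E$ ($M{\left(E \right)} = E - 3 \left(4 - E\right) = E - \left(12 - 3 E\right) = E + \left(-12 + 3 E\right) = -12 + 4 E$)
$- M{\left(1 \right)} \left(-804\right) = - (-12 + 4 \cdot 1) \left(-804\right) = - (-12 + 4) \left(-804\right) = \left(-1\right) \left(-8\right) \left(-804\right) = 8 \left(-804\right) = -6432$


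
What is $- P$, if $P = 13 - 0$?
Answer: $-13$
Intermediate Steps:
$P = 13$ ($P = 13 + 0 = 13$)
$- P = \left(-1\right) 13 = -13$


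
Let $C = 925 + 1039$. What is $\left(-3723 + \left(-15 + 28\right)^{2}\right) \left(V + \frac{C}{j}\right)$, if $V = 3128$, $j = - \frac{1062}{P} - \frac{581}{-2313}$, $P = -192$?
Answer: $- \frac{5274596342512}{427993} \approx -1.2324 \cdot 10^{7}$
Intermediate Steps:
$j = \frac{427993}{74016}$ ($j = - \frac{1062}{-192} - \frac{581}{-2313} = \left(-1062\right) \left(- \frac{1}{192}\right) - - \frac{581}{2313} = \frac{177}{32} + \frac{581}{2313} = \frac{427993}{74016} \approx 5.7824$)
$C = 1964$
$\left(-3723 + \left(-15 + 28\right)^{2}\right) \left(V + \frac{C}{j}\right) = \left(-3723 + \left(-15 + 28\right)^{2}\right) \left(3128 + \frac{1964}{\frac{427993}{74016}}\right) = \left(-3723 + 13^{2}\right) \left(3128 + 1964 \cdot \frac{74016}{427993}\right) = \left(-3723 + 169\right) \left(3128 + \frac{145367424}{427993}\right) = \left(-3554\right) \frac{1484129528}{427993} = - \frac{5274596342512}{427993}$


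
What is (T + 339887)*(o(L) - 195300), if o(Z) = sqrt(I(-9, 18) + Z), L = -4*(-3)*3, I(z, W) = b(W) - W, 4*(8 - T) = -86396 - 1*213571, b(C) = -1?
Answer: -81027382275 + 1659547*sqrt(17)/4 ≈ -8.1026e+10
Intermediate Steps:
T = 299999/4 (T = 8 - (-86396 - 1*213571)/4 = 8 - (-86396 - 213571)/4 = 8 - 1/4*(-299967) = 8 + 299967/4 = 299999/4 ≈ 75000.)
I(z, W) = -1 - W
L = 36 (L = 12*3 = 36)
o(Z) = sqrt(-19 + Z) (o(Z) = sqrt((-1 - 1*18) + Z) = sqrt((-1 - 18) + Z) = sqrt(-19 + Z))
(T + 339887)*(o(L) - 195300) = (299999/4 + 339887)*(sqrt(-19 + 36) - 195300) = 1659547*(sqrt(17) - 195300)/4 = 1659547*(-195300 + sqrt(17))/4 = -81027382275 + 1659547*sqrt(17)/4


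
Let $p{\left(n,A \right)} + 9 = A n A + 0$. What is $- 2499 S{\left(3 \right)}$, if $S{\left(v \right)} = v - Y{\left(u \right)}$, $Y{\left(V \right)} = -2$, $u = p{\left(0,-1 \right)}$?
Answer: $-12495$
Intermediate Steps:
$p{\left(n,A \right)} = -9 + n A^{2}$ ($p{\left(n,A \right)} = -9 + \left(A n A + 0\right) = -9 + \left(n A^{2} + 0\right) = -9 + n A^{2}$)
$u = -9$ ($u = -9 + 0 \left(-1\right)^{2} = -9 + 0 \cdot 1 = -9 + 0 = -9$)
$S{\left(v \right)} = 2 + v$ ($S{\left(v \right)} = v - -2 = v + 2 = 2 + v$)
$- 2499 S{\left(3 \right)} = - 2499 \left(2 + 3\right) = \left(-2499\right) 5 = -12495$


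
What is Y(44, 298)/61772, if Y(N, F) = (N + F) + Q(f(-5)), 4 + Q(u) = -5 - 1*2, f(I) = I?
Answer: 331/61772 ≈ 0.0053584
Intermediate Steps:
Q(u) = -11 (Q(u) = -4 + (-5 - 1*2) = -4 + (-5 - 2) = -4 - 7 = -11)
Y(N, F) = -11 + F + N (Y(N, F) = (N + F) - 11 = (F + N) - 11 = -11 + F + N)
Y(44, 298)/61772 = (-11 + 298 + 44)/61772 = 331*(1/61772) = 331/61772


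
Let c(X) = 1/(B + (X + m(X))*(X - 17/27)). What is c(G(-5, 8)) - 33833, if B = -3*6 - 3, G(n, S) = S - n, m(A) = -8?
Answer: -37317772/1103 ≈ -33833.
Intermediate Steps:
B = -21 (B = -18 - 3 = -21)
c(X) = 1/(-21 + (-8 + X)*(-17/27 + X)) (c(X) = 1/(-21 + (X - 8)*(X - 17/27)) = 1/(-21 + (-8 + X)*(X - 17*1/27)) = 1/(-21 + (-8 + X)*(X - 17/27)) = 1/(-21 + (-8 + X)*(-17/27 + X)))
c(G(-5, 8)) - 33833 = 27/(-431 - 233*(8 - 1*(-5)) + 27*(8 - 1*(-5))**2) - 33833 = 27/(-431 - 233*(8 + 5) + 27*(8 + 5)**2) - 33833 = 27/(-431 - 233*13 + 27*13**2) - 33833 = 27/(-431 - 3029 + 27*169) - 33833 = 27/(-431 - 3029 + 4563) - 33833 = 27/1103 - 33833 = -37317772/1103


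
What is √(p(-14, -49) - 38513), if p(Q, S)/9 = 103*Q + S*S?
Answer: I*√29882 ≈ 172.86*I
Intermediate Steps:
p(Q, S) = 9*S² + 927*Q (p(Q, S) = 9*(103*Q + S*S) = 9*(103*Q + S²) = 9*(S² + 103*Q) = 9*S² + 927*Q)
√(p(-14, -49) - 38513) = √((9*(-49)² + 927*(-14)) - 38513) = √((9*2401 - 12978) - 38513) = √((21609 - 12978) - 38513) = √(8631 - 38513) = √(-29882) = I*√29882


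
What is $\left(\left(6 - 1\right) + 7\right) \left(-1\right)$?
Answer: $-12$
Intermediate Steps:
$\left(\left(6 - 1\right) + 7\right) \left(-1\right) = \left(5 + 7\right) \left(-1\right) = 12 \left(-1\right) = -12$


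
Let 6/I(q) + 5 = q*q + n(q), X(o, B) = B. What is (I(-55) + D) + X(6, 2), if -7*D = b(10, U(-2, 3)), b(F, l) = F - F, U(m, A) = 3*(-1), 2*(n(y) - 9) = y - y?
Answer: 6064/3029 ≈ 2.0020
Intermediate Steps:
n(y) = 9 (n(y) = 9 + (y - y)/2 = 9 + (½)*0 = 9 + 0 = 9)
U(m, A) = -3
I(q) = 6/(4 + q²) (I(q) = 6/(-5 + (q*q + 9)) = 6/(-5 + (q² + 9)) = 6/(-5 + (9 + q²)) = 6/(4 + q²))
b(F, l) = 0
D = 0 (D = -⅐*0 = 0)
(I(-55) + D) + X(6, 2) = (6/(4 + (-55)²) + 0) + 2 = (6/(4 + 3025) + 0) + 2 = (6/3029 + 0) + 2 = 6/3029 + 2 = 6064/3029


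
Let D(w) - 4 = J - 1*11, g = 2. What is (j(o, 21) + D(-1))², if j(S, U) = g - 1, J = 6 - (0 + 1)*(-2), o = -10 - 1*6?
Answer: 4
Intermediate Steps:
o = -16 (o = -10 - 6 = -16)
J = 8 (J = 6 - (-2) = 6 - 1*(-2) = 6 + 2 = 8)
D(w) = 1 (D(w) = 4 + (8 - 1*11) = 4 + (8 - 11) = 4 - 3 = 1)
j(S, U) = 1 (j(S, U) = 2 - 1 = 1)
(j(o, 21) + D(-1))² = (1 + 1)² = 2² = 4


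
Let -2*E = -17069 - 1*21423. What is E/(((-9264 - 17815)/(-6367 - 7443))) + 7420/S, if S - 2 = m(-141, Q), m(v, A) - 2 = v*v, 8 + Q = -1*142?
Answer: 1057076118256/107693183 ≈ 9815.6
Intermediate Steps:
Q = -150 (Q = -8 - 1*142 = -8 - 142 = -150)
m(v, A) = 2 + v² (m(v, A) = 2 + v*v = 2 + v²)
S = 19885 (S = 2 + (2 + (-141)²) = 2 + (2 + 19881) = 2 + 19883 = 19885)
E = 19246 (E = -(-17069 - 1*21423)/2 = -(-17069 - 21423)/2 = -½*(-38492) = 19246)
E/(((-9264 - 17815)/(-6367 - 7443))) + 7420/S = 19246/(((-9264 - 17815)/(-6367 - 7443))) + 7420/19885 = 19246/((-27079/(-13810))) + 7420*(1/19885) = 19246/((-27079*(-1/13810))) + 1484/3977 = 19246/(27079/13810) + 1484/3977 = 19246*(13810/27079) + 1484/3977 = 265787260/27079 + 1484/3977 = 1057076118256/107693183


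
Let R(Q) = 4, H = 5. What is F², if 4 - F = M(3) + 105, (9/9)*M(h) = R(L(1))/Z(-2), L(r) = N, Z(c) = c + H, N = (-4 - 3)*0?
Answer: 94249/9 ≈ 10472.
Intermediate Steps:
N = 0 (N = -7*0 = 0)
Z(c) = 5 + c (Z(c) = c + 5 = 5 + c)
L(r) = 0
M(h) = 4/3 (M(h) = 4/(5 - 2) = 4/3)
F = -307/3 (F = 4 - (4/3 + 105) = 4 - 1*319/3 = 4 - 319/3 = -307/3 ≈ -102.33)
F² = (-307/3)² = 94249/9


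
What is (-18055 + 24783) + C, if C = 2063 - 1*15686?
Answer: -6895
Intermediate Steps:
C = -13623 (C = 2063 - 15686 = -13623)
(-18055 + 24783) + C = (-18055 + 24783) - 13623 = 6728 - 13623 = -6895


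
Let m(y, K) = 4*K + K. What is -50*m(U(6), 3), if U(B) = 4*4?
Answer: -750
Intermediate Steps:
U(B) = 16
m(y, K) = 5*K
-50*m(U(6), 3) = -250*3 = -50*15 = -750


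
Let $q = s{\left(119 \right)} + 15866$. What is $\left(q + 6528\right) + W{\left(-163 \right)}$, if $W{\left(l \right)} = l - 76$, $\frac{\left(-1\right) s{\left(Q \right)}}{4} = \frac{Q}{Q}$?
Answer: $22151$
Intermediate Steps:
$s{\left(Q \right)} = -4$ ($s{\left(Q \right)} = - 4 \frac{Q}{Q} = \left(-4\right) 1 = -4$)
$W{\left(l \right)} = -76 + l$
$q = 15862$ ($q = -4 + 15866 = 15862$)
$\left(q + 6528\right) + W{\left(-163 \right)} = \left(15862 + 6528\right) - 239 = 22390 - 239 = 22151$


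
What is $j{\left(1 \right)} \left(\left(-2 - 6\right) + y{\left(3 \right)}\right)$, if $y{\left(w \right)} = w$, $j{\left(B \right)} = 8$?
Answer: $-40$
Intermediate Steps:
$j{\left(1 \right)} \left(\left(-2 - 6\right) + y{\left(3 \right)}\right) = 8 \left(\left(-2 - 6\right) + 3\right) = 8 \left(-8 + 3\right) = 8 \left(-5\right) = -40$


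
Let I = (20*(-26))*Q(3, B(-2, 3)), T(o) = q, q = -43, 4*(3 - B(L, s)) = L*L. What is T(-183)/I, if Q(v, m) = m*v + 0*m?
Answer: 43/3120 ≈ 0.013782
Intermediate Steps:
B(L, s) = 3 - L²/4 (B(L, s) = 3 - L*L/4 = 3 - L²/4)
Q(v, m) = m*v (Q(v, m) = m*v + 0 = m*v)
T(o) = -43
I = -3120 (I = (20*(-26))*((3 - ¼*(-2)²)*3) = -520*(3 - ¼*4)*3 = -520*(3 - 1)*3 = -1040*3 = -520*6 = -3120)
T(-183)/I = -43/(-3120) = -43*(-1/3120) = 43/3120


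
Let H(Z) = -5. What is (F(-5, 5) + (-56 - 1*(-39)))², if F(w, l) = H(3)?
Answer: 484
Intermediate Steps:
F(w, l) = -5
(F(-5, 5) + (-56 - 1*(-39)))² = (-5 + (-56 - 1*(-39)))² = (-5 + (-56 + 39))² = (-5 - 17)² = (-22)² = 484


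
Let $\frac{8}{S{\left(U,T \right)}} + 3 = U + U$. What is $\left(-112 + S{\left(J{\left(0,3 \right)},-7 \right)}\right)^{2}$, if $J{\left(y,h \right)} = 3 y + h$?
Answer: $\frac{107584}{9} \approx 11954.0$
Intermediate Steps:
$J{\left(y,h \right)} = h + 3 y$
$S{\left(U,T \right)} = \frac{8}{-3 + 2 U}$ ($S{\left(U,T \right)} = \frac{8}{-3 + \left(U + U\right)} = \frac{8}{-3 + 2 U}$)
$\left(-112 + S{\left(J{\left(0,3 \right)},-7 \right)}\right)^{2} = \left(-112 + \frac{8}{-3 + 2 \left(3 + 3 \cdot 0\right)}\right)^{2} = \left(-112 + \frac{8}{-3 + 2 \left(3 + 0\right)}\right)^{2} = \left(-112 + \frac{8}{-3 + 2 \cdot 3}\right)^{2} = \left(-112 + \frac{8}{-3 + 6}\right)^{2} = \left(-112 + \frac{8}{3}\right)^{2} = \left(- \frac{328}{3}\right)^{2} = \frac{107584}{9}$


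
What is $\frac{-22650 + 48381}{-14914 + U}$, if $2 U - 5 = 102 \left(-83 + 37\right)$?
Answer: $- \frac{5718}{3835} \approx -1.491$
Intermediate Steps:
$U = - \frac{4687}{2}$ ($U = \frac{5}{2} + \frac{102 \left(-83 + 37\right)}{2} = \frac{5}{2} + \frac{102 \left(-46\right)}{2} = \frac{5}{2} + \frac{1}{2} \left(-4692\right) = \frac{5}{2} - 2346 = - \frac{4687}{2} \approx -2343.5$)
$\frac{-22650 + 48381}{-14914 + U} = \frac{-22650 + 48381}{-14914 - \frac{4687}{2}} = \frac{25731}{- \frac{34515}{2}} = 25731 \left(- \frac{2}{34515}\right) = - \frac{5718}{3835}$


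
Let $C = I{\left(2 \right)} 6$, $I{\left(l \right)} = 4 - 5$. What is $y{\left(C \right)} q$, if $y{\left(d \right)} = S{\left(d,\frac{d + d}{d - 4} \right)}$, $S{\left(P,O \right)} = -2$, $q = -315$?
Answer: $630$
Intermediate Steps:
$I{\left(l \right)} = -1$
$C = -6$ ($C = \left(-1\right) 6 = -6$)
$y{\left(d \right)} = -2$
$y{\left(C \right)} q = \left(-2\right) \left(-315\right) = 630$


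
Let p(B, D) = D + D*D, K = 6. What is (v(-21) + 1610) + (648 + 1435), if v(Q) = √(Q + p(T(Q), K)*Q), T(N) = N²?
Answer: 3693 + I*√903 ≈ 3693.0 + 30.05*I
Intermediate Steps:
p(B, D) = D + D²
v(Q) = √43*√Q (v(Q) = √(Q + (6*(1 + 6))*Q) = √(Q + (6*7)*Q) = √(Q + 42*Q) = √(43*Q) = √43*√Q)
(v(-21) + 1610) + (648 + 1435) = (√43*√(-21) + 1610) + (648 + 1435) = (√43*(I*√21) + 1610) + 2083 = (I*√903 + 1610) + 2083 = (1610 + I*√903) + 2083 = 3693 + I*√903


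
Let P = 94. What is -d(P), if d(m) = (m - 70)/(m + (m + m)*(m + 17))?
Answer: -12/10481 ≈ -0.0011449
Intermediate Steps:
d(m) = (-70 + m)/(m + 2*m*(17 + m)) (d(m) = (-70 + m)/(m + (2*m)*(17 + m)) = (-70 + m)/(m + 2*m*(17 + m)))
-d(P) = -(-70 + 94)/(94*(35 + 2*94)) = -24/(94*(35 + 188)) = -24/(94*223) = -1*12/10481 = -12/10481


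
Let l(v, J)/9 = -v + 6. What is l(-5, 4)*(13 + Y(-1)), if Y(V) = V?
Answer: 1188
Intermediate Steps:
l(v, J) = 54 - 9*v (l(v, J) = 9*(-v + 6) = 9*(6 - v) = 54 - 9*v)
l(-5, 4)*(13 + Y(-1)) = (54 - 9*(-5))*(13 - 1) = (54 + 45)*12 = 99*12 = 1188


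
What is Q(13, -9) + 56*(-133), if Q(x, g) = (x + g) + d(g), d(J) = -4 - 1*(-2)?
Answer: -7446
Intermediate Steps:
d(J) = -2 (d(J) = -4 + 2 = -2)
Q(x, g) = -2 + g + x (Q(x, g) = (x + g) - 2 = (g + x) - 2 = -2 + g + x)
Q(13, -9) + 56*(-133) = (-2 - 9 + 13) + 56*(-133) = 2 - 7448 = -7446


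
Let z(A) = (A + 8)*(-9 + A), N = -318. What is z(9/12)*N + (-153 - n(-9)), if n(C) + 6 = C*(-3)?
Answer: 182253/8 ≈ 22782.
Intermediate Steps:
n(C) = -6 - 3*C (n(C) = -6 + C*(-3) = -6 - 3*C)
z(A) = (-9 + A)*(8 + A) (z(A) = (8 + A)*(-9 + A) = (-9 + A)*(8 + A))
z(9/12)*N + (-153 - n(-9)) = (-72 + (9/12)² - 9/12)*(-318) + (-153 - (-6 - 3*(-9))) = (-72 + (9*(1/12))² - 9/12)*(-318) + (-153 - (-6 + 27)) = (-72 + (¾)² - 1*¾)*(-318) + (-153 - 1*21) = (-72 + 9/16 - ¾)*(-318) + (-153 - 21) = -1155/16*(-318) - 174 = 183645/8 - 174 = 182253/8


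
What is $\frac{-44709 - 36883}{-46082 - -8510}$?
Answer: $\frac{658}{303} \approx 2.1716$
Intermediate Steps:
$\frac{-44709 - 36883}{-46082 - -8510} = - \frac{81592}{-46082 + 8510} = - \frac{81592}{-37572} = \left(-81592\right) \left(- \frac{1}{37572}\right) = \frac{658}{303}$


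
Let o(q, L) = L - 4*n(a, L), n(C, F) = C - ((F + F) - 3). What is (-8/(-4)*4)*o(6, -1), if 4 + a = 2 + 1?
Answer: -136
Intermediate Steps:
a = -1 (a = -4 + (2 + 1) = -4 + 3 = -1)
n(C, F) = 3 + C - 2*F (n(C, F) = C - (2*F - 3) = C - (-3 + 2*F) = C + (3 - 2*F) = 3 + C - 2*F)
o(q, L) = -8 + 9*L (o(q, L) = L - 4*(3 - 1 - 2*L) = L - 4*(2 - 2*L) = L + (-8 + 8*L) = -8 + 9*L)
(-8/(-4)*4)*o(6, -1) = (-8/(-4)*4)*(-8 + 9*(-1)) = (-8*(-¼)*4)*(-8 - 9) = (2*4)*(-17) = 8*(-17) = -136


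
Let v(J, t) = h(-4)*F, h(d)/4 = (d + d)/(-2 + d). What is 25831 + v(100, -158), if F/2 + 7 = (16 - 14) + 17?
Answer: 25959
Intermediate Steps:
h(d) = 8*d/(-2 + d) (h(d) = 4*((d + d)/(-2 + d)) = 4*((2*d)/(-2 + d)) = 4*(2*d/(-2 + d)) = 8*d/(-2 + d))
F = 24 (F = -14 + 2*((16 - 14) + 17) = -14 + 2*(2 + 17) = -14 + 2*19 = -14 + 38 = 24)
v(J, t) = 128 (v(J, t) = (8*(-4)/(-2 - 4))*24 = (8*(-4)/(-6))*24 = (8*(-4)*(-⅙))*24 = (16/3)*24 = 128)
25831 + v(100, -158) = 25831 + 128 = 25959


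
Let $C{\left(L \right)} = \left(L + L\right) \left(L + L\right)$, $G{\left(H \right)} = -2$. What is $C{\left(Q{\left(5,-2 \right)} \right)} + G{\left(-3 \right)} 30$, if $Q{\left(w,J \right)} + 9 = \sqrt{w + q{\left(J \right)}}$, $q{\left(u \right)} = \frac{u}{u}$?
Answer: $288 - 72 \sqrt{6} \approx 111.64$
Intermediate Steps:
$q{\left(u \right)} = 1$
$Q{\left(w,J \right)} = -9 + \sqrt{1 + w}$ ($Q{\left(w,J \right)} = -9 + \sqrt{w + 1} = -9 + \sqrt{1 + w}$)
$C{\left(L \right)} = 4 L^{2}$ ($C{\left(L \right)} = 2 L 2 L = 4 L^{2}$)
$C{\left(Q{\left(5,-2 \right)} \right)} + G{\left(-3 \right)} 30 = 4 \left(-9 + \sqrt{1 + 5}\right)^{2} - 60 = 4 \left(-9 + \sqrt{6}\right)^{2} - 60 = -60 + 4 \left(-9 + \sqrt{6}\right)^{2}$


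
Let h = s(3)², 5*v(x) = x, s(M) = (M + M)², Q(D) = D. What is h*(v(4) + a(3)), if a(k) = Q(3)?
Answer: 24624/5 ≈ 4924.8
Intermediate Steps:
a(k) = 3
s(M) = 4*M² (s(M) = (2*M)² = 4*M²)
v(x) = x/5
h = 1296 (h = (4*3²)² = (4*9)² = 36² = 1296)
h*(v(4) + a(3)) = 1296*((⅕)*4 + 3) = 1296*(⅘ + 3) = 1296*(19/5) = 24624/5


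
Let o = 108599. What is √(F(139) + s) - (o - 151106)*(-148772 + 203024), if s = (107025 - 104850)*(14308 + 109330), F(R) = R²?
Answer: 2306089764 + √268931971 ≈ 2.3061e+9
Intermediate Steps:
s = 268912650 (s = 2175*123638 = 268912650)
√(F(139) + s) - (o - 151106)*(-148772 + 203024) = √(139² + 268912650) - (108599 - 151106)*(-148772 + 203024) = √(19321 + 268912650) - (-42507)*54252 = √268931971 - 1*(-2306089764) = √268931971 + 2306089764 = 2306089764 + √268931971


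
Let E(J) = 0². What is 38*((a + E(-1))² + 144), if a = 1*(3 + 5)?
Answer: 7904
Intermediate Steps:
E(J) = 0
a = 8 (a = 1*8 = 8)
38*((a + E(-1))² + 144) = 38*((8 + 0)² + 144) = 38*(8² + 144) = 38*(64 + 144) = 38*208 = 7904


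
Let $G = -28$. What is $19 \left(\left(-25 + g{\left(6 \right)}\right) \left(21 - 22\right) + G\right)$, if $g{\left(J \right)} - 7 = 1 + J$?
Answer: $-323$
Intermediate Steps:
$g{\left(J \right)} = 8 + J$ ($g{\left(J \right)} = 7 + \left(1 + J\right) = 8 + J$)
$19 \left(\left(-25 + g{\left(6 \right)}\right) \left(21 - 22\right) + G\right) = 19 \left(\left(-25 + \left(8 + 6\right)\right) \left(21 - 22\right) - 28\right) = 19 \left(\left(-25 + 14\right) \left(-1\right) - 28\right) = 19 \left(\left(-11\right) \left(-1\right) - 28\right) = 19 \left(11 - 28\right) = 19 \left(-17\right) = -323$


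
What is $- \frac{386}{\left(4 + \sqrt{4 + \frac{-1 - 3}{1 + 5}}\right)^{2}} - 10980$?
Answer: $- \frac{3980571}{361} + \frac{2316 \sqrt{30}}{361} \approx -10991.0$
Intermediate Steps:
$- \frac{386}{\left(4 + \sqrt{4 + \frac{-1 - 3}{1 + 5}}\right)^{2}} - 10980 = - \frac{386}{\left(4 + \sqrt{4 - \frac{4}{6}}\right)^{2}} - 10980 = - \frac{386}{\left(4 + \sqrt{4 - \frac{2}{3}}\right)^{2}} - 10980 = - \frac{386}{\left(4 + \sqrt{\frac{10}{3}}\right)^{2}} - 10980 = - \frac{386}{\left(4 + \frac{\sqrt{30}}{3}\right)^{2}} - 10980 = -10980 - \frac{386}{\left(4 + \frac{\sqrt{30}}{3}\right)^{2}}$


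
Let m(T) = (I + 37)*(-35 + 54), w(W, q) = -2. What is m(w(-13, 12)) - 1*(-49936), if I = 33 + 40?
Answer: 52026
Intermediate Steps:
I = 73
m(T) = 2090 (m(T) = (73 + 37)*(-35 + 54) = 110*19 = 2090)
m(w(-13, 12)) - 1*(-49936) = 2090 - 1*(-49936) = 2090 + 49936 = 52026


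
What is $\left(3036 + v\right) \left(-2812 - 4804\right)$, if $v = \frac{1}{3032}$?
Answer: $- \frac{8763305656}{379} \approx -2.3122 \cdot 10^{7}$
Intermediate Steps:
$v = \frac{1}{3032} \approx 0.00032982$
$\left(3036 + v\right) \left(-2812 - 4804\right) = \left(3036 + \frac{1}{3032}\right) \left(-2812 - 4804\right) = \frac{9205153}{3032} \left(-7616\right) = - \frac{8763305656}{379}$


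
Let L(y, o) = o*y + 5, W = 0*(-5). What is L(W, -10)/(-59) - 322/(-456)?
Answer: 8359/13452 ≈ 0.62139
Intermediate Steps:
W = 0
L(y, o) = 5 + o*y
L(W, -10)/(-59) - 322/(-456) = (5 - 10*0)/(-59) - 322/(-456) = (5 + 0)*(-1/59) - 322*(-1/456) = 5*(-1/59) + 161/228 = -5/59 + 161/228 = 8359/13452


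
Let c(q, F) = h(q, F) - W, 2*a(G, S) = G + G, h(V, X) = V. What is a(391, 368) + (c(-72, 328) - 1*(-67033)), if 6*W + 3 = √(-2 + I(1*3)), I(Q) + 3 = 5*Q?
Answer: 134705/2 - √10/6 ≈ 67352.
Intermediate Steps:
I(Q) = -3 + 5*Q
W = -½ + √10/6 (W = -½ + √(-2 + (-3 + 5*(1*3)))/6 = -½ + √(-2 + (-3 + 5*3))/6 = -½ + √(-2 + (-3 + 15))/6 = -½ + √(-2 + 12)/6 = -½ + √10/6 ≈ 0.027046)
a(G, S) = G (a(G, S) = (G + G)/2 = (2*G)/2 = G)
c(q, F) = ½ + q - √10/6 (c(q, F) = q - (-½ + √10/6) = q + (½ - √10/6) = ½ + q - √10/6)
a(391, 368) + (c(-72, 328) - 1*(-67033)) = 391 + ((½ - 72 - √10/6) - 1*(-67033)) = 391 + ((-143/2 - √10/6) + 67033) = 391 + (133923/2 - √10/6) = 134705/2 - √10/6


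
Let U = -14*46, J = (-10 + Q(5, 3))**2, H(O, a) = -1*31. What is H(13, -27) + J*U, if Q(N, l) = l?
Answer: -31587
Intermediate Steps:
H(O, a) = -31
J = 49 (J = (-10 + 3)**2 = (-7)**2 = 49)
U = -644
H(13, -27) + J*U = -31 + 49*(-644) = -31 - 31556 = -31587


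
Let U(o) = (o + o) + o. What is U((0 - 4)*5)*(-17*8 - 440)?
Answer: 34560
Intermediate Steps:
U(o) = 3*o (U(o) = 2*o + o = 3*o)
U((0 - 4)*5)*(-17*8 - 440) = (3*((0 - 4)*5))*(-17*8 - 440) = (3*(-4*5))*(-136 - 440) = (3*(-20))*(-576) = -60*(-576) = 34560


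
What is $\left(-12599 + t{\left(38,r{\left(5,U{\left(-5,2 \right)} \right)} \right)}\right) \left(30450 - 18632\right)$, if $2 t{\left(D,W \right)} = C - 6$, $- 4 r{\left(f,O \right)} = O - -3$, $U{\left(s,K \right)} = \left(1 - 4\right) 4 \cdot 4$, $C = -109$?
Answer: $-149574517$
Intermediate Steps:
$U{\left(s,K \right)} = -48$ ($U{\left(s,K \right)} = \left(-3\right) 16 = -48$)
$r{\left(f,O \right)} = - \frac{3}{4} - \frac{O}{4}$ ($r{\left(f,O \right)} = - \frac{O - -3}{4} = - \frac{O + 3}{4} = - \frac{3 + O}{4} = - \frac{3}{4} - \frac{O}{4}$)
$t{\left(D,W \right)} = - \frac{115}{2}$ ($t{\left(D,W \right)} = \frac{-109 - 6}{2} = \frac{1}{2} \left(-115\right) = - \frac{115}{2}$)
$\left(-12599 + t{\left(38,r{\left(5,U{\left(-5,2 \right)} \right)} \right)}\right) \left(30450 - 18632\right) = \left(-12599 - \frac{115}{2}\right) \left(30450 - 18632\right) = \left(- \frac{25313}{2}\right) 11818 = -149574517$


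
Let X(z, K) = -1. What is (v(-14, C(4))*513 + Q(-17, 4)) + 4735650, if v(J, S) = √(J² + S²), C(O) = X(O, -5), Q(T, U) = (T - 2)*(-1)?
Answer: 4735669 + 513*√197 ≈ 4.7429e+6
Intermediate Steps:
Q(T, U) = 2 - T (Q(T, U) = (-2 + T)*(-1) = 2 - T)
C(O) = -1
(v(-14, C(4))*513 + Q(-17, 4)) + 4735650 = (√((-14)² + (-1)²)*513 + (2 - 1*(-17))) + 4735650 = (√(196 + 1)*513 + (2 + 17)) + 4735650 = (√197*513 + 19) + 4735650 = (513*√197 + 19) + 4735650 = (19 + 513*√197) + 4735650 = 4735669 + 513*√197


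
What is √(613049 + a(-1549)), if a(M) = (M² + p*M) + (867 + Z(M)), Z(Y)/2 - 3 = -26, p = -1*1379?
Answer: √5149342 ≈ 2269.2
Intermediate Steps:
p = -1379
Z(Y) = -46 (Z(Y) = 6 + 2*(-26) = 6 - 52 = -46)
a(M) = 821 + M² - 1379*M (a(M) = (M² - 1379*M) + (867 - 46) = (M² - 1379*M) + 821 = 821 + M² - 1379*M)
√(613049 + a(-1549)) = √(613049 + (821 + (-1549)² - 1379*(-1549))) = √(613049 + (821 + 2399401 + 2136071)) = √(613049 + 4536293) = √5149342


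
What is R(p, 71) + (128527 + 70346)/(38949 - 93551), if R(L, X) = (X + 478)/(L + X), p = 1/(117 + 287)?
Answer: 6405833187/1566258370 ≈ 4.0899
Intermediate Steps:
p = 1/404 ≈ 0.0024752
R(L, X) = (478 + X)/(L + X)
R(p, 71) + (128527 + 70346)/(38949 - 93551) = (478 + 71)/(1/404 + 71) + (128527 + 70346)/(38949 - 93551) = 549/(28685/404) + 198873/(-54602) = (404/28685)*549 + 198873*(-1/54602) = 221796/28685 - 198873/54602 = 6405833187/1566258370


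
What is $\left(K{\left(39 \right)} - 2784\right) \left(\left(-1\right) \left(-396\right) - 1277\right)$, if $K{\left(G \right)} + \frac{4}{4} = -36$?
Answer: $2485301$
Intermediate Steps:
$K{\left(G \right)} = -37$ ($K{\left(G \right)} = -1 - 36 = -37$)
$\left(K{\left(39 \right)} - 2784\right) \left(\left(-1\right) \left(-396\right) - 1277\right) = \left(-37 - 2784\right) \left(\left(-1\right) \left(-396\right) - 1277\right) = \left(-37 - 2784\right) \left(396 - 1277\right) = \left(-2821\right) \left(-881\right) = 2485301$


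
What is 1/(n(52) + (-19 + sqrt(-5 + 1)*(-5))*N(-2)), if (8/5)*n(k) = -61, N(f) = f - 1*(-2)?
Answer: -8/305 ≈ -0.026230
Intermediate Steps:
N(f) = 2 + f (N(f) = f + 2 = 2 + f)
n(k) = -305/8 (n(k) = (5/8)*(-61) = -305/8)
1/(n(52) + (-19 + sqrt(-5 + 1)*(-5))*N(-2)) = 1/(-305/8 + (-19 + sqrt(-5 + 1)*(-5))*(2 - 2)) = 1/(-305/8 + (-19 + sqrt(-4)*(-5))*0) = 1/(-305/8 + (-19 + (2*I)*(-5))*0) = 1/(-305/8 + (-19 - 10*I)*0) = 1/(-305/8 + 0) = 1/(-305/8) = -8/305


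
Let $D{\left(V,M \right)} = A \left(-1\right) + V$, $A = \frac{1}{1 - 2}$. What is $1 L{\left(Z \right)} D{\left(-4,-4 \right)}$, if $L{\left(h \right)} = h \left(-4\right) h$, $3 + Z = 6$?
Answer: $108$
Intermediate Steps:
$A = -1$ ($A = \frac{1}{-1} = -1$)
$Z = 3$ ($Z = -3 + 6 = 3$)
$D{\left(V,M \right)} = 1 + V$ ($D{\left(V,M \right)} = \left(-1\right) \left(-1\right) + V = 1 + V$)
$L{\left(h \right)} = - 4 h^{2}$ ($L{\left(h \right)} = - 4 h h = - 4 h^{2}$)
$1 L{\left(Z \right)} D{\left(-4,-4 \right)} = 1 \left(- 4 \cdot 3^{2}\right) \left(1 - 4\right) = 1 \left(\left(-4\right) 9\right) \left(-3\right) = 1 \left(-36\right) \left(-3\right) = \left(-36\right) \left(-3\right) = 108$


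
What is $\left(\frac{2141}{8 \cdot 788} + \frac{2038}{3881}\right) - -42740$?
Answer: $\frac{1045690474533}{24465824} \approx 42741.0$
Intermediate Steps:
$\left(\frac{2141}{8 \cdot 788} + \frac{2038}{3881}\right) - -42740 = \left(\frac{2141}{6304} + 2038 \cdot \frac{1}{3881}\right) + 42740 = \left(2141 \cdot \frac{1}{6304} + \frac{2038}{3881}\right) + 42740 = \left(\frac{2141}{6304} + \frac{2038}{3881}\right) + 42740 = \frac{21156773}{24465824} + 42740 = \frac{1045690474533}{24465824}$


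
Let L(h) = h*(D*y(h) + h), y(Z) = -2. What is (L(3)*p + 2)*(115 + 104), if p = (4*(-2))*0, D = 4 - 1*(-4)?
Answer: 438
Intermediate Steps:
D = 8 (D = 4 + 4 = 8)
p = 0 (p = -8*0 = 0)
L(h) = h*(-16 + h) (L(h) = h*(8*(-2) + h) = h*(-16 + h))
(L(3)*p + 2)*(115 + 104) = ((3*(-16 + 3))*0 + 2)*(115 + 104) = ((3*(-13))*0 + 2)*219 = (-39*0 + 2)*219 = (0 + 2)*219 = 2*219 = 438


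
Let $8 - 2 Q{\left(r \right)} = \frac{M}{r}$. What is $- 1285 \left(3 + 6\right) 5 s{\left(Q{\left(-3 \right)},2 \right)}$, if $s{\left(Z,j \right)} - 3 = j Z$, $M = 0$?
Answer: $-636075$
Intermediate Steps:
$Q{\left(r \right)} = 4$ ($Q{\left(r \right)} = 4 - \frac{0 \frac{1}{r}}{2} = 4 - 0 = 4 + 0 = 4$)
$s{\left(Z,j \right)} = 3 + Z j$ ($s{\left(Z,j \right)} = 3 + j Z = 3 + Z j$)
$- 1285 \left(3 + 6\right) 5 s{\left(Q{\left(-3 \right)},2 \right)} = - 1285 \left(3 + 6\right) 5 \left(3 + 4 \cdot 2\right) = - 1285 \cdot 9 \cdot 5 \left(3 + 8\right) = - 1285 \cdot 45 \cdot 11 = \left(-1285\right) 495 = -636075$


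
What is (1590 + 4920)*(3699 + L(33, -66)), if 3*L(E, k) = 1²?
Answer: 24082660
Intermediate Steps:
L(E, k) = ⅓ (L(E, k) = (⅓)*1² = (⅓)*1 = ⅓)
(1590 + 4920)*(3699 + L(33, -66)) = (1590 + 4920)*(3699 + ⅓) = 6510*(11098/3) = 24082660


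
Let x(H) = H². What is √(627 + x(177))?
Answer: 2*√7989 ≈ 178.76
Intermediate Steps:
√(627 + x(177)) = √(627 + 177²) = √(627 + 31329) = √31956 = 2*√7989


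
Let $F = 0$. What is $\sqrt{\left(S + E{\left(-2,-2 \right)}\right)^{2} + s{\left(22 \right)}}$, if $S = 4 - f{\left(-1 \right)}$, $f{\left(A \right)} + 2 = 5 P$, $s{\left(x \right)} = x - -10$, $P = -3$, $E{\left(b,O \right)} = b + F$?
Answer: $\sqrt{393} \approx 19.824$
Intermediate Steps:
$E{\left(b,O \right)} = b$ ($E{\left(b,O \right)} = b + 0 = b$)
$s{\left(x \right)} = 10 + x$ ($s{\left(x \right)} = x + 10 = 10 + x$)
$f{\left(A \right)} = -17$ ($f{\left(A \right)} = -2 + 5 \left(-3\right) = -2 - 15 = -17$)
$S = 21$ ($S = 4 - -17 = 4 + 17 = 21$)
$\sqrt{\left(S + E{\left(-2,-2 \right)}\right)^{2} + s{\left(22 \right)}} = \sqrt{\left(21 - 2\right)^{2} + \left(10 + 22\right)} = \sqrt{19^{2} + 32} = \sqrt{361 + 32} = \sqrt{393}$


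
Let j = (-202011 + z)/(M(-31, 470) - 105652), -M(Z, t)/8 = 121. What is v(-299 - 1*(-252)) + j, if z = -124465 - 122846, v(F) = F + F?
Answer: -1595493/17770 ≈ -89.786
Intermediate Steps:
v(F) = 2*F
M(Z, t) = -968 (M(Z, t) = -8*121 = -968)
z = -247311
j = 74887/17770 (j = (-202011 - 247311)/(-968 - 105652) = -449322/(-106620) = -449322*(-1/106620) = 74887/17770 ≈ 4.2142)
v(-299 - 1*(-252)) + j = 2*(-299 - 1*(-252)) + 74887/17770 = 2*(-299 + 252) + 74887/17770 = 2*(-47) + 74887/17770 = -94 + 74887/17770 = -1595493/17770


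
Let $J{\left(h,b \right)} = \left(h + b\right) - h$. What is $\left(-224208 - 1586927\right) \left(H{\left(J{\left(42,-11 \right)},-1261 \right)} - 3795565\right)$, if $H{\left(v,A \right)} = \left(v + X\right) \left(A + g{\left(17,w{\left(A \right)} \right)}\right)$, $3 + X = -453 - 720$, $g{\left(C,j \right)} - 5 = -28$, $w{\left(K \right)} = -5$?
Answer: $4113915273695$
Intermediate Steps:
$g{\left(C,j \right)} = -23$ ($g{\left(C,j \right)} = 5 - 28 = -23$)
$X = -1176$ ($X = -3 - 1173 = -1176$)
$J{\left(h,b \right)} = b$ ($J{\left(h,b \right)} = \left(b + h\right) - h = b$)
$H{\left(v,A \right)} = \left(-1176 + v\right) \left(-23 + A\right)$ ($H{\left(v,A \right)} = \left(v - 1176\right) \left(A - 23\right) = \left(-1176 + v\right) \left(-23 + A\right)$)
$\left(-224208 - 1586927\right) \left(H{\left(J{\left(42,-11 \right)},-1261 \right)} - 3795565\right) = \left(-224208 - 1586927\right) \left(\left(27048 - -1482936 - -253 - -13871\right) - 3795565\right) = - 1811135 \left(\left(27048 + 1482936 + 253 + 13871\right) - 3795565\right) = - 1811135 \left(1524108 - 3795565\right) = \left(-1811135\right) \left(-2271457\right) = 4113915273695$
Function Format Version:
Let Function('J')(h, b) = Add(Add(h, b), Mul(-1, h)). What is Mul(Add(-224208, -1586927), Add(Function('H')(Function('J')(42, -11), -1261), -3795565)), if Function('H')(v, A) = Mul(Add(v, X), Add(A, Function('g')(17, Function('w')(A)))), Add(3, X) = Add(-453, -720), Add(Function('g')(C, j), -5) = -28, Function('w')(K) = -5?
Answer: 4113915273695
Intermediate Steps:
Function('g')(C, j) = -23 (Function('g')(C, j) = Add(5, -28) = -23)
X = -1176 (X = Add(-3, Add(-453, -720)) = Add(-3, -1173) = -1176)
Function('J')(h, b) = b (Function('J')(h, b) = Add(Add(b, h), Mul(-1, h)) = b)
Function('H')(v, A) = Mul(Add(-1176, v), Add(-23, A)) (Function('H')(v, A) = Mul(Add(v, -1176), Add(A, -23)) = Mul(Add(-1176, v), Add(-23, A)))
Mul(Add(-224208, -1586927), Add(Function('H')(Function('J')(42, -11), -1261), -3795565)) = Mul(Add(-224208, -1586927), Add(Add(27048, Mul(-1176, -1261), Mul(-23, -11), Mul(-1261, -11)), -3795565)) = Mul(-1811135, Add(Add(27048, 1482936, 253, 13871), -3795565)) = Mul(-1811135, Add(1524108, -3795565)) = Mul(-1811135, -2271457) = 4113915273695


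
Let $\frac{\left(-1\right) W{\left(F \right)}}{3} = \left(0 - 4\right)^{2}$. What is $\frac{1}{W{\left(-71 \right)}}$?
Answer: $- \frac{1}{48} \approx -0.020833$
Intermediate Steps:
$W{\left(F \right)} = -48$ ($W{\left(F \right)} = - 3 \left(0 - 4\right)^{2} = - 3 \left(-4\right)^{2} = \left(-3\right) 16 = -48$)
$\frac{1}{W{\left(-71 \right)}} = \frac{1}{-48} = - \frac{1}{48}$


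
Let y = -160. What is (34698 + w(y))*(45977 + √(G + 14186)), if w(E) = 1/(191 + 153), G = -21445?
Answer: 548786667401/344 + 11936113*I*√7259/344 ≈ 1.5953e+9 + 2.9563e+6*I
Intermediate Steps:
w(E) = 1/344
(34698 + w(y))*(45977 + √(G + 14186)) = (34698 + 1/344)*(45977 + √(-21445 + 14186)) = 11936113*(45977 + √(-7259))/344 = 11936113*(45977 + I*√7259)/344 = 548786667401/344 + 11936113*I*√7259/344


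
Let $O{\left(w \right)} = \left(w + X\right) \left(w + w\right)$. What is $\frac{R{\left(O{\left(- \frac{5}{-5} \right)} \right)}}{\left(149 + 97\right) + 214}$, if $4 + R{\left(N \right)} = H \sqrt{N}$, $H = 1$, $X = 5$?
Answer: $- \frac{1}{115} + \frac{\sqrt{3}}{230} \approx -0.001165$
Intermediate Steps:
$O{\left(w \right)} = 2 w \left(5 + w\right)$ ($O{\left(w \right)} = \left(w + 5\right) \left(w + w\right) = \left(5 + w\right) 2 w = 2 w \left(5 + w\right)$)
$R{\left(N \right)} = -4 + \sqrt{N}$ ($R{\left(N \right)} = -4 + 1 \sqrt{N} = -4 + \sqrt{N}$)
$\frac{R{\left(O{\left(- \frac{5}{-5} \right)} \right)}}{\left(149 + 97\right) + 214} = \frac{-4 + \sqrt{2 \left(- \frac{5}{-5}\right) \left(5 - \frac{5}{-5}\right)}}{\left(149 + 97\right) + 214} = \frac{-4 + \sqrt{2 \left(\left(-5\right) \left(- \frac{1}{5}\right)\right) \left(5 - -1\right)}}{246 + 214} = \frac{-4 + \sqrt{2 \cdot 1 \left(5 + 1\right)}}{460} = \left(-4 + \sqrt{2 \cdot 1 \cdot 6}\right) \frac{1}{460} = \left(-4 + \sqrt{12}\right) \frac{1}{460} = \left(-4 + 2 \sqrt{3}\right) \frac{1}{460} = - \frac{1}{115} + \frac{\sqrt{3}}{230}$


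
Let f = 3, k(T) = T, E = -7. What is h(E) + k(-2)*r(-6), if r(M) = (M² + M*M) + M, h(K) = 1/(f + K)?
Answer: -529/4 ≈ -132.25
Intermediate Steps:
h(K) = 1/(3 + K)
r(M) = M + 2*M² (r(M) = (M² + M²) + M = 2*M² + M = M + 2*M²)
h(E) + k(-2)*r(-6) = 1/(3 - 7) - (-12)*(1 + 2*(-6)) = 1/(-4) - (-12)*(1 - 12) = -¼ - (-12)*(-11) = -¼ - 2*66 = -¼ - 132 = -529/4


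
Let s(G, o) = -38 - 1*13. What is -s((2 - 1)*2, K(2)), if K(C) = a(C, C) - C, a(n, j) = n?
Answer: 51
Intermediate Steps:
K(C) = 0 (K(C) = C - C = 0)
s(G, o) = -51 (s(G, o) = -38 - 13 = -51)
-s((2 - 1)*2, K(2)) = -1*(-51) = 51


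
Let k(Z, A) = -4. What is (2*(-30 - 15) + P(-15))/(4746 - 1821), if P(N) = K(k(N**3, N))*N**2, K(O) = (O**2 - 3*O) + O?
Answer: 118/65 ≈ 1.8154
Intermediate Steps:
K(O) = O**2 - 2*O
P(N) = 24*N**2 (P(N) = (-4*(-2 - 4))*N**2 = (-4*(-6))*N**2 = 24*N**2)
(2*(-30 - 15) + P(-15))/(4746 - 1821) = (2*(-30 - 15) + 24*(-15)**2)/(4746 - 1821) = (2*(-45) + 24*225)/2925 = (-90 + 5400)*(1/2925) = 5310*(1/2925) = 118/65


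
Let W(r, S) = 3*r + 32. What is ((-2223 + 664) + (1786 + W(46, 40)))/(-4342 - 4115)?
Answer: -397/8457 ≈ -0.046943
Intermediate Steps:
W(r, S) = 32 + 3*r
((-2223 + 664) + (1786 + W(46, 40)))/(-4342 - 4115) = ((-2223 + 664) + (1786 + (32 + 3*46)))/(-4342 - 4115) = (-1559 + (1786 + (32 + 138)))/(-8457) = (-1559 + (1786 + 170))*(-1/8457) = (-1559 + 1956)*(-1/8457) = 397*(-1/8457) = -397/8457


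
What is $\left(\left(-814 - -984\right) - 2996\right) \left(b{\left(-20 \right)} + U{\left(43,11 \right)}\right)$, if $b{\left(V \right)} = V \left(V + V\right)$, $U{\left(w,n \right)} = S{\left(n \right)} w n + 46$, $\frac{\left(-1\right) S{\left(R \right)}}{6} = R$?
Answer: $85831272$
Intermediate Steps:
$S{\left(R \right)} = - 6 R$
$U{\left(w,n \right)} = 46 - 6 w n^{2}$ ($U{\left(w,n \right)} = - 6 n w n + 46 = - 6 w n^{2} + 46 = 46 - 6 w n^{2}$)
$b{\left(V \right)} = 2 V^{2}$ ($b{\left(V \right)} = V 2 V = 2 V^{2}$)
$\left(\left(-814 - -984\right) - 2996\right) \left(b{\left(-20 \right)} + U{\left(43,11 \right)}\right) = \left(\left(-814 - -984\right) - 2996\right) \left(2 \left(-20\right)^{2} + \left(46 - 258 \cdot 11^{2}\right)\right) = \left(\left(-814 + 984\right) - 2996\right) \left(2 \cdot 400 + \left(46 - 258 \cdot 121\right)\right) = \left(170 - 2996\right) \left(800 + \left(46 - 31218\right)\right) = - 2826 \left(800 - 31172\right) = \left(-2826\right) \left(-30372\right) = 85831272$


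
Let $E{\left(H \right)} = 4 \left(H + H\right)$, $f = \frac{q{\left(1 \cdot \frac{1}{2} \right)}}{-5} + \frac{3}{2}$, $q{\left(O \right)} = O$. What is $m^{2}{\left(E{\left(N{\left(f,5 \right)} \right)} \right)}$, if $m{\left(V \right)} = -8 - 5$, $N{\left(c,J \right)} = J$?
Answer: $169$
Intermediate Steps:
$f = \frac{7}{5}$ ($f = \frac{1 \cdot \frac{1}{2}}{-5} + \frac{3}{2} = 1 \cdot \frac{1}{2} \left(- \frac{1}{5}\right) + 3 \cdot \frac{1}{2} = \frac{1}{2} \left(- \frac{1}{5}\right) + \frac{3}{2} = - \frac{1}{10} + \frac{3}{2} = \frac{7}{5} \approx 1.4$)
$E{\left(H \right)} = 8 H$ ($E{\left(H \right)} = 4 \cdot 2 H = 8 H$)
$m{\left(V \right)} = -13$
$m^{2}{\left(E{\left(N{\left(f,5 \right)} \right)} \right)} = \left(-13\right)^{2} = 169$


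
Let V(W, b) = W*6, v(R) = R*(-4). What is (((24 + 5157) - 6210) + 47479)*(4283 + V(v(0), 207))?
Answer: 198945350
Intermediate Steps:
v(R) = -4*R
V(W, b) = 6*W
(((24 + 5157) - 6210) + 47479)*(4283 + V(v(0), 207)) = (((24 + 5157) - 6210) + 47479)*(4283 + 6*(-4*0)) = ((5181 - 6210) + 47479)*(4283 + 6*0) = (-1029 + 47479)*(4283 + 0) = 46450*4283 = 198945350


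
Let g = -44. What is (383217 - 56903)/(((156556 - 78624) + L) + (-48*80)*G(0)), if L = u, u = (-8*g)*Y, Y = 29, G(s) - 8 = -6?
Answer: 163157/40230 ≈ 4.0556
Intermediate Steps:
G(s) = 2 (G(s) = 8 - 6 = 2)
u = 10208 (u = -8*(-44)*29 = 352*29 = 10208)
L = 10208
(383217 - 56903)/(((156556 - 78624) + L) + (-48*80)*G(0)) = (383217 - 56903)/(((156556 - 78624) + 10208) - 48*80*2) = 326314/((77932 + 10208) - 3840*2) = 326314/(88140 - 7680) = 326314/80460 = 326314*(1/80460) = 163157/40230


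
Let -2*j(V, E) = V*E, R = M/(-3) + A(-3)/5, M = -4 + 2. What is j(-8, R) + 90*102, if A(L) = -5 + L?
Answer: 137644/15 ≈ 9176.3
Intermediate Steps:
M = -2
R = -14/15 (R = -2/(-3) + (-5 - 3)/5 = -2*(-⅓) - 8*⅕ = ⅔ - 8/5 = -14/15 ≈ -0.93333)
j(V, E) = -E*V/2 (j(V, E) = -V*E/2 = -E*V/2)
j(-8, R) + 90*102 = -½*(-14/15)*(-8) + 90*102 = -56/15 + 9180 = 137644/15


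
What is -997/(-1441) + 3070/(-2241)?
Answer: -2189593/3229281 ≈ -0.67804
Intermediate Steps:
-997/(-1441) + 3070/(-2241) = -997*(-1/1441) + 3070*(-1/2241) = 997/1441 - 3070/2241 = -2189593/3229281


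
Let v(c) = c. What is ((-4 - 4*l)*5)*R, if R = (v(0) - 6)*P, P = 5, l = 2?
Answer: 1800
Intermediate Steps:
R = -30 (R = (0 - 6)*5 = -6*5 = -30)
((-4 - 4*l)*5)*R = ((-4 - 4*2)*5)*(-30) = ((-4 - 8)*5)*(-30) = -12*5*(-30) = -60*(-30) = 1800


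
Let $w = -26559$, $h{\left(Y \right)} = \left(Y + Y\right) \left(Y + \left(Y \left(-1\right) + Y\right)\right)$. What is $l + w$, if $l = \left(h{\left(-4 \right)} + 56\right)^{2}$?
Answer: $-18815$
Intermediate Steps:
$h{\left(Y \right)} = 2 Y^{2}$ ($h{\left(Y \right)} = 2 Y \left(Y + \left(- Y + Y\right)\right) = 2 Y \left(Y + 0\right) = 2 Y Y = 2 Y^{2}$)
$l = 7744$ ($l = \left(2 \left(-4\right)^{2} + 56\right)^{2} = \left(2 \cdot 16 + 56\right)^{2} = \left(32 + 56\right)^{2} = 88^{2} = 7744$)
$l + w = 7744 - 26559 = -18815$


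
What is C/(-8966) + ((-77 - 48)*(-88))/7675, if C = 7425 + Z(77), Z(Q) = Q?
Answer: 820963/1376281 ≈ 0.59651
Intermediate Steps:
C = 7502 (C = 7425 + 77 = 7502)
C/(-8966) + ((-77 - 48)*(-88))/7675 = 7502/(-8966) + ((-77 - 48)*(-88))/7675 = 7502*(-1/8966) - 125*(-88)*(1/7675) = -3751/4483 + 11000*(1/7675) = -3751/4483 + 440/307 = 820963/1376281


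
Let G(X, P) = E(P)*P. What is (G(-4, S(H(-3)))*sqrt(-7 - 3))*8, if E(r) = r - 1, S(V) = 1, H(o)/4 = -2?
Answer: 0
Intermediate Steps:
H(o) = -8 (H(o) = 4*(-2) = -8)
E(r) = -1 + r
G(X, P) = P*(-1 + P) (G(X, P) = (-1 + P)*P = P*(-1 + P))
(G(-4, S(H(-3)))*sqrt(-7 - 3))*8 = ((1*(-1 + 1))*sqrt(-7 - 3))*8 = ((1*0)*sqrt(-10))*8 = (0*(I*sqrt(10)))*8 = 0*8 = 0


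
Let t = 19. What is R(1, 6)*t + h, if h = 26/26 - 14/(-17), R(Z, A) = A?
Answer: 1969/17 ≈ 115.82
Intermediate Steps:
h = 31/17 (h = 26*(1/26) - 14*(-1/17) = 1 + 14/17 = 31/17 ≈ 1.8235)
R(1, 6)*t + h = 6*19 + 31/17 = 114 + 31/17 = 1969/17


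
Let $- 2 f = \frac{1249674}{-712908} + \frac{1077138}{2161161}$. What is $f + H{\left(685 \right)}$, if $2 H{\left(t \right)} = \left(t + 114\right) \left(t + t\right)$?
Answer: $\frac{3470181457828775}{6340366116} \approx 5.4732 \cdot 10^{5}$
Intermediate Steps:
$H{\left(t \right)} = t \left(114 + t\right)$ ($H{\left(t \right)} = \frac{\left(t + 114\right) \left(t + t\right)}{2} = \frac{\left(114 + t\right) 2 t}{2} = \frac{2 t \left(114 + t\right)}{2} = t \left(114 + t\right)$)
$f = \frac{3977050235}{6340366116}$ ($f = - \frac{\frac{1249674}{-712908} + \frac{1077138}{2161161}}{2} = - \frac{1249674 \left(- \frac{1}{712908}\right) + 1077138 \cdot \frac{1}{2161161}}{2} = - \frac{- \frac{208279}{118818} + \frac{13298}{26681}}{2} = \left(- \frac{1}{2}\right) \left(- \frac{3977050235}{3170183058}\right) = \frac{3977050235}{6340366116} \approx 0.62726$)
$f + H{\left(685 \right)} = \frac{3977050235}{6340366116} + 685 \left(114 + 685\right) = \frac{3977050235}{6340366116} + 685 \cdot 799 = \frac{3977050235}{6340366116} + 547315 = \frac{3470181457828775}{6340366116}$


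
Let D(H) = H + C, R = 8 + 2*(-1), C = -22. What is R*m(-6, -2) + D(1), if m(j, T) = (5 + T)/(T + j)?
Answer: -93/4 ≈ -23.250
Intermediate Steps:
R = 6 (R = 8 - 2 = 6)
m(j, T) = (5 + T)/(T + j)
D(H) = -22 + H (D(H) = H - 22 = -22 + H)
R*m(-6, -2) + D(1) = 6*((5 - 2)/(-2 - 6)) + (-22 + 1) = 6*(3/(-8)) - 21 = 6*(-⅛*3) - 21 = 6*(-3/8) - 21 = -9/4 - 21 = -93/4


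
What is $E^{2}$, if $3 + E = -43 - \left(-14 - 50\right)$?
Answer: $324$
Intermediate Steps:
$E = 18$ ($E = -3 - -21 = -3 + \left(-43 + 64\right) = -3 + 21 = 18$)
$E^{2} = 18^{2} = 324$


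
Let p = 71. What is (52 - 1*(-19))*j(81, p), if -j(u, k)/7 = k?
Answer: -35287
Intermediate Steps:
j(u, k) = -7*k
(52 - 1*(-19))*j(81, p) = (52 - 1*(-19))*(-7*71) = (52 + 19)*(-497) = 71*(-497) = -35287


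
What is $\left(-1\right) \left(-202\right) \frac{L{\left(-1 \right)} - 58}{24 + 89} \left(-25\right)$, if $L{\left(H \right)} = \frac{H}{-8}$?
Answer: $\frac{1169075}{452} \approx 2586.4$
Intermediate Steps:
$L{\left(H \right)} = - \frac{H}{8}$ ($L{\left(H \right)} = H \left(- \frac{1}{8}\right) = - \frac{H}{8}$)
$\left(-1\right) \left(-202\right) \frac{L{\left(-1 \right)} - 58}{24 + 89} \left(-25\right) = \left(-1\right) \left(-202\right) \frac{\left(- \frac{1}{8}\right) \left(-1\right) - 58}{24 + 89} \left(-25\right) = 202 \frac{\frac{1}{8} - 58}{113} \left(-25\right) = 202 \left(\left(- \frac{463}{8}\right) \frac{1}{113}\right) \left(-25\right) = 202 \left(- \frac{463}{904}\right) \left(-25\right) = \left(- \frac{46763}{452}\right) \left(-25\right) = \frac{1169075}{452}$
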